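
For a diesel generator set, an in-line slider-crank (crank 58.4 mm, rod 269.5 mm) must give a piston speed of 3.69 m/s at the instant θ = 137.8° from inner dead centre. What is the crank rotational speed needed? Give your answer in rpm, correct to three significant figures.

For an in-line slider-crank, |v_piston| = rω|sinθ|·[1 + r cosθ/√(L² − r² sin²θ)].
With r = 0.0584 m, L = 0.2695 m, θ = 137.8°: the bracketed kinematic factor |dx/dθ| = 0.032863 m.
ω = v/|dx/dθ| = 3.69/0.032863 = 112.28 rad/s.
N = 60ω/(2π) = 1072.2 rpm.

1070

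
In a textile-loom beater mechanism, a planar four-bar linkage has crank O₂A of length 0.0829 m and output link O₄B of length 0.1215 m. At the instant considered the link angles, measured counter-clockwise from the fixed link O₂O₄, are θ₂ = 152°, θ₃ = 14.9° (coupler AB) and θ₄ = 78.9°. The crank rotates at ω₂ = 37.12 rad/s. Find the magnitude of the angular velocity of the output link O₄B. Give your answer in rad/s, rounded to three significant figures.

ω₂ = 37.12 rad/s
Differentiating the loop-closure r₂e^{iθ₂}+r₃e^{iθ₃}=r₁+r₄e^{iθ₄} gives r₂ω₂e^{iθ₂}+r₃ω₃e^{iθ₃}=r₄ω₄e^{iθ₄}.
Eliminating the other unknown: ω₄ = r₂ω₂ sin(θ₂−θ₃) / [r₄ sin(θ₄−θ₃)].
Numerator sine = +0.68072; denominator sine = +0.89879.
Result = 0.0829·37.12·(+0.68072) / (0.1215·(+0.89879)) = +19.182 rad/s; magnitude 19.182 rad/s.

19.2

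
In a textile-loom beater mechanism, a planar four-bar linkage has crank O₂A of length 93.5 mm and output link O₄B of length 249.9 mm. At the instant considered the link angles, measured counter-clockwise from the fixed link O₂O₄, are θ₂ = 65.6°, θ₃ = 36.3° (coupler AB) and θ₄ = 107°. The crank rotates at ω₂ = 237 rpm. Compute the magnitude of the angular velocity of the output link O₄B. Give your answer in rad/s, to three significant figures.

4.81

ω₂ = 24.82 rad/s (from 237 rpm).
Differentiating the loop-closure r₂e^{iθ₂}+r₃e^{iθ₃}=r₁+r₄e^{iθ₄} gives r₂ω₂e^{iθ₂}+r₃ω₃e^{iθ₃}=r₄ω₄e^{iθ₄}.
Eliminating the other unknown: ω₄ = r₂ω₂ sin(θ₂−θ₃) / [r₄ sin(θ₄−θ₃)].
Numerator sine = +0.48938; denominator sine = +0.94380.
Result = 0.0935·24.82·(+0.48938) / (0.2499·(+0.94380)) = +4.8149 rad/s; magnitude 4.8149 rad/s.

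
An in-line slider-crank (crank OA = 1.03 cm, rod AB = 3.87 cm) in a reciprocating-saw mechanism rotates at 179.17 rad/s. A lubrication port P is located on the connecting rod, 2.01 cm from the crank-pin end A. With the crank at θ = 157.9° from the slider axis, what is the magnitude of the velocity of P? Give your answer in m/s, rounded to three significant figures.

1.02

ω = 179.2 rad/s.  Crank-pin speed |V_A| = rω = 1.8455 m/s, perpendicular to OA.
Rod angle: sinφ = −(r/L) sinθ ⇒ φ = -5.747°; ω_rod = −rω cosθ/√(L²−r²sin²θ) = +44.406 rad/s.
V_P = V_A + ω_rod × AP, with AP = 0.0201 m along the rod.
Components: V_Px = −rω sinθ − a·ω_rod·sinφ = -0.60493 m/s;  V_Py = rω cosθ + a·ω_rod·cosφ = -0.82179 m/s.
|V_P| = √(V_Px² + V_Py²) = 1.0204 m/s.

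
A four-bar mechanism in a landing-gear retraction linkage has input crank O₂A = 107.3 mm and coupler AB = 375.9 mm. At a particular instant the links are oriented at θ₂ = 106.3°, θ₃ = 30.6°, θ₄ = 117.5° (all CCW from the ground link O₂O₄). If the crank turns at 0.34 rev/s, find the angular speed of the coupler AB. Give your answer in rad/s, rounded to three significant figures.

0.119

ω₂ = 2.136 rad/s (from 0.34 rev/s).
Differentiating the loop-closure r₂e^{iθ₂}+r₃e^{iθ₃}=r₁+r₄e^{iθ₄} gives r₂ω₂e^{iθ₂}+r₃ω₃e^{iθ₃}=r₄ω₄e^{iθ₄}.
Eliminating the other unknown: ω₃ = r₂ω₂ sin(θ₄−θ₂) / [r₃ sin(θ₃−θ₄)].
Numerator sine = +0.19423; denominator sine = -0.99854.
Result = 0.1073·2.136·(+0.19423) / (0.3759·(-0.99854)) = -0.11862 rad/s; magnitude 0.11862 rad/s.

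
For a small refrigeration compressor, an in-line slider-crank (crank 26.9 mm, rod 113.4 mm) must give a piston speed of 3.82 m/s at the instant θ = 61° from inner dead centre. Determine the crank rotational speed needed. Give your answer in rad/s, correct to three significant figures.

145

For an in-line slider-crank, |v_piston| = rω|sinθ|·[1 + r cosθ/√(L² − r² sin²θ)].
With r = 0.0269 m, L = 0.1134 m, θ = 61°: the bracketed kinematic factor |dx/dθ| = 0.026293 m.
ω = v/|dx/dθ| = 3.82/0.026293 = 145.28 rad/s.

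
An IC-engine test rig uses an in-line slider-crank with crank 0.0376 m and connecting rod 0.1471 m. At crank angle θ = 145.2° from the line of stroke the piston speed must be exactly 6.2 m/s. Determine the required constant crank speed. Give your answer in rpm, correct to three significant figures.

3500

For an in-line slider-crank, |v_piston| = rω|sinθ|·[1 + r cosθ/√(L² − r² sin²θ)].
With r = 0.0376 m, L = 0.1471 m, θ = 145.2°: the bracketed kinematic factor |dx/dθ| = 0.016906 m.
ω = v/|dx/dθ| = 6.2/0.016906 = 366.73 rad/s.
N = 60ω/(2π) = 3502 rpm.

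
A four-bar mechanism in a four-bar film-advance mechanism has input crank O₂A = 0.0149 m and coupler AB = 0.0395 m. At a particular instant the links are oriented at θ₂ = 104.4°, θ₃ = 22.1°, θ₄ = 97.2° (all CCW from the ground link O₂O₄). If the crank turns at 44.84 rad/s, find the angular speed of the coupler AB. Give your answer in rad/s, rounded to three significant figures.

ω₂ = 44.84 rad/s
Differentiating the loop-closure r₂e^{iθ₂}+r₃e^{iθ₃}=r₁+r₄e^{iθ₄} gives r₂ω₂e^{iθ₂}+r₃ω₃e^{iθ₃}=r₄ω₄e^{iθ₄}.
Eliminating the other unknown: ω₃ = r₂ω₂ sin(θ₄−θ₂) / [r₃ sin(θ₃−θ₄)].
Numerator sine = -0.12533; denominator sine = -0.96638.
Result = 0.0149·44.84·(-0.12533) / (0.0395·(-0.96638)) = +2.1937 rad/s; magnitude 2.1937 rad/s.

2.19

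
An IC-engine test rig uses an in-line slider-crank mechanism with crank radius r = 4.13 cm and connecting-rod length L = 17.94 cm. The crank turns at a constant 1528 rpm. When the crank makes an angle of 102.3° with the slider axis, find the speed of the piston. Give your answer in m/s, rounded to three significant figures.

6.13

ω = 2π·1528/60 = 160 rad/s
For an in-line slider-crank, x = r cosθ + √(L² − r² sin²θ), so v = −rω sinθ·[1 + r cosθ/√(L² − r² sin²θ)].
With r = 0.0413 m, L = 0.1794 m, θ = 102.3°: √(L² − r² sin²θ) = 0.1748 m.
v = −0.0413·160·0.97705·[1 + 0.0413·-0.21303/0.1748] = -6.1318 m/s.
|v| = 6.1318 m/s.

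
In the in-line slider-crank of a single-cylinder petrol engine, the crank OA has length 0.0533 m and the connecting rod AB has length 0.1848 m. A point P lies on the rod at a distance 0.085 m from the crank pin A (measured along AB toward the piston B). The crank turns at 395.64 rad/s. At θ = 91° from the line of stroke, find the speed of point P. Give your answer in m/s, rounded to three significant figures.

ω = 395.6 rad/s.  Crank-pin speed |V_A| = rω = 21.088 m/s, perpendicular to OA.
Rod angle: sinφ = −(r/L) sinθ ⇒ φ = -16.761°; ω_rod = −rω cosθ/√(L²−r²sin²θ) = +2.0799 rad/s.
V_P = V_A + ω_rod × AP, with AP = 0.085 m along the rod.
Components: V_Px = −rω sinθ − a·ω_rod·sinφ = -21.033 m/s;  V_Py = rω cosθ + a·ω_rod·cosφ = -0.19875 m/s.
|V_P| = √(V_Px² + V_Py²) = 21.034 m/s.

21.0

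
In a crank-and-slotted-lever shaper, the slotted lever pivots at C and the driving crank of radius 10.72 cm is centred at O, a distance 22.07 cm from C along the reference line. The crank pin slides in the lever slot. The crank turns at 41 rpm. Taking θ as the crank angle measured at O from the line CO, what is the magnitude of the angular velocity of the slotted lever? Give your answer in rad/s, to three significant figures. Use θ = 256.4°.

0.519

ω = 4.294 rad/s (from 41 rpm).
Crank pin A relative to C: A = (d + r cosθ, r sinθ); lever angle φ = atan2(r sinθ, d + r cosθ).
Differentiating tanφ: φ̇ = rω(d cosθ + r)/(d² + r² + 2dr cosθ).
d² + r² + 2dr cosθ = |CA|² = 0.0490739 m²;  d cosθ + r = +0.055304 m.
|ω_lever| = |0.1072·4.294·+0.055304| / 0.0490739 = 0.5187 rad/s.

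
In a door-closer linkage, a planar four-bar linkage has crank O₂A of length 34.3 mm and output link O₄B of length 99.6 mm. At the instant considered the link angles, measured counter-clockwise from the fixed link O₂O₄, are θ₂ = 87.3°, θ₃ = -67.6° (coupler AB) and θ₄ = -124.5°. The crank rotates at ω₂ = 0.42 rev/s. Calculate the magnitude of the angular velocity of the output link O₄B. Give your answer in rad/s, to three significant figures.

0.460

ω₂ = 2.639 rad/s (from 0.42 rev/s).
Differentiating the loop-closure r₂e^{iθ₂}+r₃e^{iθ₃}=r₁+r₄e^{iθ₄} gives r₂ω₂e^{iθ₂}+r₃ω₃e^{iθ₃}=r₄ω₄e^{iθ₄}.
Eliminating the other unknown: ω₄ = r₂ω₂ sin(θ₂−θ₃) / [r₄ sin(θ₄−θ₃)].
Numerator sine = +0.42420; denominator sine = -0.83772.
Result = 0.0343·2.639·(+0.42420) / (0.0996·(-0.83772)) = -0.46019 rad/s; magnitude 0.46019 rad/s.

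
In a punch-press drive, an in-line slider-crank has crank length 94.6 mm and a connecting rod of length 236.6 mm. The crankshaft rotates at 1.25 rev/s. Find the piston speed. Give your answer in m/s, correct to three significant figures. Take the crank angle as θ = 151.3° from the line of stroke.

0.229

ω = 2π·1.25 = 7.854 rad/s
For an in-line slider-crank, x = r cosθ + √(L² − r² sin²θ), so v = −rω sinθ·[1 + r cosθ/√(L² − r² sin²θ)].
With r = 0.0946 m, L = 0.2366 m, θ = 151.3°: √(L² − r² sin²θ) = 0.2322 m.
v = −0.0946·7.854·0.48022·[1 + 0.0946·-0.87715/0.2322] = -0.22929 m/s.
|v| = 0.22929 m/s.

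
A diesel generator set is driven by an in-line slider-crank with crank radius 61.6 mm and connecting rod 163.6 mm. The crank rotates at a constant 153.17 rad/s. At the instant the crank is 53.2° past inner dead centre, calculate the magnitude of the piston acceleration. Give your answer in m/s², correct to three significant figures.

ω = 153.2 rad/s
x(θ) = r cosθ + √(L² − r² sin²θ); with ω constant, a = ω²·d²x/dθ².
d²x/dθ² = −r cosθ − r²(cos2θ)/√u − r⁴ sin²2θ/(4u^{3/2}),  u = L² − r² sin²θ = 0.024332 m².
Substituting r = 0.0616 m, L = 0.1636 m, θ = 53.2°: d²x/dθ² = -0.030904 m.
a = ω²·d²x/dθ² = (153.2)²·(-0.030904) = -725.05 m/s²;  |a| = 725.05 m/s².

725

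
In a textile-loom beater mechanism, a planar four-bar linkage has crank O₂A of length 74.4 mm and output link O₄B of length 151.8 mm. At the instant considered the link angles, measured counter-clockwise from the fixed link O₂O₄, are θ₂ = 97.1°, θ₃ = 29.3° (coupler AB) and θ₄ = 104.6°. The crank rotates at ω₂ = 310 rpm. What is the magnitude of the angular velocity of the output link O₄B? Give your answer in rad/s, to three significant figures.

ω₂ = 32.46 rad/s (from 310 rpm).
Differentiating the loop-closure r₂e^{iθ₂}+r₃e^{iθ₃}=r₁+r₄e^{iθ₄} gives r₂ω₂e^{iθ₂}+r₃ω₃e^{iθ₃}=r₄ω₄e^{iθ₄}.
Eliminating the other unknown: ω₄ = r₂ω₂ sin(θ₂−θ₃) / [r₄ sin(θ₄−θ₃)].
Numerator sine = +0.92587; denominator sine = +0.96727.
Result = 0.0744·32.46·(+0.92587) / (0.1518·(+0.96727)) = +15.23 rad/s; magnitude 15.23 rad/s.

15.2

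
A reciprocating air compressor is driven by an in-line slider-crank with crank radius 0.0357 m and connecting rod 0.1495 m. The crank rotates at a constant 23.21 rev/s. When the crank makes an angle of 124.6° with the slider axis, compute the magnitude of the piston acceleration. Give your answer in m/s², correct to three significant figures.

ω = 2π·23.2 = 145.8 rad/s
x(θ) = r cosθ + √(L² − r² sin²θ); with ω constant, a = ω²·d²x/dθ².
d²x/dθ² = −r cosθ − r²(cos2θ)/√u − r⁴ sin²2θ/(4u^{3/2}),  u = L² − r² sin²θ = 0.0214867 m².
Substituting r = 0.0357 m, L = 0.1495 m, θ = 124.6°: d²x/dθ² = +0.023247 m.
a = ω²·d²x/dθ² = (145.8)²·(+0.023247) = +494.4 m/s²;  |a| = 494.4 m/s².

494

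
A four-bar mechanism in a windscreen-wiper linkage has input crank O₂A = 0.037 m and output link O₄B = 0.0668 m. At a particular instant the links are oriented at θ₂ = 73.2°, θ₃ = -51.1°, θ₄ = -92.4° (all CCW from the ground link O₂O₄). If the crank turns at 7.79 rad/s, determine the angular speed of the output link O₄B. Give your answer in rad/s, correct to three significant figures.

ω₂ = 7.79 rad/s
Differentiating the loop-closure r₂e^{iθ₂}+r₃e^{iθ₃}=r₁+r₄e^{iθ₄} gives r₂ω₂e^{iθ₂}+r₃ω₃e^{iθ₃}=r₄ω₄e^{iθ₄}.
Eliminating the other unknown: ω₄ = r₂ω₂ sin(θ₂−θ₃) / [r₄ sin(θ₄−θ₃)].
Numerator sine = +0.82610; denominator sine = -0.66000.
Result = 0.037·7.79·(+0.82610) / (0.0668·(-0.66000)) = -5.4007 rad/s; magnitude 5.4007 rad/s.

5.40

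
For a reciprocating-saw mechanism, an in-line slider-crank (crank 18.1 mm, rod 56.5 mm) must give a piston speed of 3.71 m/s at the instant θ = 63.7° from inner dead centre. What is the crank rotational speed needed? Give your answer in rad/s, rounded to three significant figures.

199

For an in-line slider-crank, |v_piston| = rω|sinθ|·[1 + r cosθ/√(L² − r² sin²θ)].
With r = 0.0181 m, L = 0.0565 m, θ = 63.7°: the bracketed kinematic factor |dx/dθ| = 0.018631 m.
ω = v/|dx/dθ| = 3.71/0.018631 = 199.13 rad/s.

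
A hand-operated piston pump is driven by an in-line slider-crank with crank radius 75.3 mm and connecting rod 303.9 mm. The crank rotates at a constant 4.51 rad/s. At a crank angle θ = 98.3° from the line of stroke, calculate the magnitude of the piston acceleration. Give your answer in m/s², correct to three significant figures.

0.596

ω = 4.51 rad/s
x(θ) = r cosθ + √(L² − r² sin²θ); with ω constant, a = ω²·d²x/dθ².
d²x/dθ² = −r cosθ − r²(cos2θ)/√u − r⁴ sin²2θ/(4u^{3/2}),  u = L² − r² sin²θ = 0.0868033 m².
Substituting r = 0.0753 m, L = 0.3039 m, θ = 98.3°: d²x/dθ² = +0.029287 m.
a = ω²·d²x/dθ² = (4.51)²·(+0.029287) = +0.59571 m/s²;  |a| = 0.59571 m/s².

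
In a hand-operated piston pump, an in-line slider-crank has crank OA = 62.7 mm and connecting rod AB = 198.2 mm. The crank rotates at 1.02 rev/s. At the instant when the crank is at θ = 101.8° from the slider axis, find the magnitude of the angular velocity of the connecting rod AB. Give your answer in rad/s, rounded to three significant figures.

ω = 6.409 rad/s (converted from 1.02 rev/s).
The rod makes angle φ with the slider axis where L sinφ = r sinθ; differentiating, L cosφ·φ̇ = r ω cosθ.
L cosφ = √(L² − r² sin²θ) = 0.18846 m.
|ω_rod| = r ω |cosθ| / √(L² − r² sin²θ) = 0.0627·6.409·0.20450/0.18846 = 0.43603 rad/s.

0.436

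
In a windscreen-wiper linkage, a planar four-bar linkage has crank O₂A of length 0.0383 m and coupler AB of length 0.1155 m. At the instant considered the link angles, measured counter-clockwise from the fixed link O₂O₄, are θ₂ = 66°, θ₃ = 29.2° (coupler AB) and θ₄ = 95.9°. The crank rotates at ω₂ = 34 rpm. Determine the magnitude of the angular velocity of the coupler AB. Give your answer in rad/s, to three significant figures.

0.641

ω₂ = 3.56 rad/s (from 34 rpm).
Differentiating the loop-closure r₂e^{iθ₂}+r₃e^{iθ₃}=r₁+r₄e^{iθ₄} gives r₂ω₂e^{iθ₂}+r₃ω₃e^{iθ₃}=r₄ω₄e^{iθ₄}.
Eliminating the other unknown: ω₃ = r₂ω₂ sin(θ₄−θ₂) / [r₃ sin(θ₃−θ₄)].
Numerator sine = +0.49849; denominator sine = -0.91845.
Result = 0.0383·3.56·(+0.49849) / (0.1155·(-0.91845)) = -0.6408 rad/s; magnitude 0.6408 rad/s.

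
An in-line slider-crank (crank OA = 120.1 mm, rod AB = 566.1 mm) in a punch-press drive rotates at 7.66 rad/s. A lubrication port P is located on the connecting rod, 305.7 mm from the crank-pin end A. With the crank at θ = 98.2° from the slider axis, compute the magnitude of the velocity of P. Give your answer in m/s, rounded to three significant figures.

0.897

ω = 7.66 rad/s.  Crank-pin speed |V_A| = rω = 0.91997 m/s, perpendicular to OA.
Rod angle: sinφ = −(r/L) sinθ ⇒ φ = -12.121°; ω_rod = −rω cosθ/√(L²−r²sin²θ) = +0.23707 rad/s.
V_P = V_A + ω_rod × AP, with AP = 0.3057 m along the rod.
Components: V_Px = −rω sinθ − a·ω_rod·sinφ = -0.89534 m/s;  V_Py = rω cosθ + a·ω_rod·cosφ = -0.060357 m/s.
|V_P| = √(V_Px² + V_Py²) = 0.89737 m/s.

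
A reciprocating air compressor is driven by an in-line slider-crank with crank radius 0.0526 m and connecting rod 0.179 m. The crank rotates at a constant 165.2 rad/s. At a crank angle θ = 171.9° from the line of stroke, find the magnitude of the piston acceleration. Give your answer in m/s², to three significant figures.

1020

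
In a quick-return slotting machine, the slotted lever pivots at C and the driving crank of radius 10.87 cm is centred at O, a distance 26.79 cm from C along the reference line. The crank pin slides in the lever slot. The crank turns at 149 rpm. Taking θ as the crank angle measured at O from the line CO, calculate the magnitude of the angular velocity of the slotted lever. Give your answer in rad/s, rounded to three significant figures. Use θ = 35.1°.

4.24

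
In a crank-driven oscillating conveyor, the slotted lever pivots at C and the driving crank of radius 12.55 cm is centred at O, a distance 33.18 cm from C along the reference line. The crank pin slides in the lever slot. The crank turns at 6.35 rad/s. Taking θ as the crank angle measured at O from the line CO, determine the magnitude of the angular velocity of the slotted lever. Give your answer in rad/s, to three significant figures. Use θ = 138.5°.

1.54

ω = 6.35 rad/s
Crank pin A relative to C: A = (d + r cosθ, r sinθ); lever angle φ = atan2(r sinθ, d + r cosθ).
Differentiating tanφ: φ̇ = rω(d cosθ + r)/(d² + r² + 2dr cosθ).
d² + r² + 2dr cosθ = |CA|² = 0.0634671 m²;  d cosθ + r = -0.123 m.
|ω_lever| = |0.1255·6.35·-0.123| / 0.0634671 = 1.5445 rad/s.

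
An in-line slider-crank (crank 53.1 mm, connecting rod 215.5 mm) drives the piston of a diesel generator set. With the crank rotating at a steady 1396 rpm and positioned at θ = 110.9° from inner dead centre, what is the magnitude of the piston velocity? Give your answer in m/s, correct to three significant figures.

ω = 2π·1396/60 = 146.2 rad/s
For an in-line slider-crank, x = r cosθ + √(L² − r² sin²θ), so v = −rω sinθ·[1 + r cosθ/√(L² − r² sin²θ)].
With r = 0.0531 m, L = 0.2155 m, θ = 110.9°: √(L² − r² sin²θ) = 0.20971 m.
v = −0.0531·146.2·0.93420·[1 + 0.0531·-0.35674/0.20971] = -6.5968 m/s.
|v| = 6.5968 m/s.

6.60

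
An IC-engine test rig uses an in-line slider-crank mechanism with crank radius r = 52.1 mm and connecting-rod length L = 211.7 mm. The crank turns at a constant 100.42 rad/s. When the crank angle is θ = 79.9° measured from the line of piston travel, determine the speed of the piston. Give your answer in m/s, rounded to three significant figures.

5.38

ω = 100.4 rad/s
For an in-line slider-crank, x = r cosθ + √(L² − r² sin²θ), so v = −rω sinθ·[1 + r cosθ/√(L² − r² sin²θ)].
With r = 0.0521 m, L = 0.2117 m, θ = 79.9°: √(L² − r² sin²θ) = 0.20539 m.
v = −0.0521·100.4·0.98450·[1 + 0.0521·0.17537/0.20539] = -5.3799 m/s.
|v| = 5.3799 m/s.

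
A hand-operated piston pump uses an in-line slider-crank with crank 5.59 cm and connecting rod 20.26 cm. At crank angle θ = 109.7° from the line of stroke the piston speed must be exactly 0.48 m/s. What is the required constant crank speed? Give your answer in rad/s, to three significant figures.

10.1

For an in-line slider-crank, |v_piston| = rω|sinθ|·[1 + r cosθ/√(L² − r² sin²θ)].
With r = 0.0559 m, L = 0.2026 m, θ = 109.7°: the bracketed kinematic factor |dx/dθ| = 0.047559 m.
ω = v/|dx/dθ| = 0.48/0.047559 = 10.093 rad/s.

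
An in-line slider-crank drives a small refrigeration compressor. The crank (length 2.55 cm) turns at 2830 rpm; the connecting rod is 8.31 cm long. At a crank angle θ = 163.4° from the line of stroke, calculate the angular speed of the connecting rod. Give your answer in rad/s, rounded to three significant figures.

87.5

ω = 296.4 rad/s (converted from 2830 rpm).
The rod makes angle φ with the slider axis where L sinφ = r sinθ; differentiating, L cosφ·φ̇ = r ω cosθ.
L cosφ = √(L² − r² sin²θ) = 0.08278 m.
|ω_rod| = r ω |cosθ| / √(L² − r² sin²θ) = 0.0255·296.4·0.95832/0.08278 = 87.487 rad/s.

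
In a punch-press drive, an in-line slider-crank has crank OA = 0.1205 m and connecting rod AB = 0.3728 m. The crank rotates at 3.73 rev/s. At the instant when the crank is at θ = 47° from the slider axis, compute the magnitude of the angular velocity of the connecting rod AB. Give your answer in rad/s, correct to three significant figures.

ω = 23.44 rad/s (converted from 3.73 rev/s).
The rod makes angle φ with the slider axis where L sinφ = r sinθ; differentiating, L cosφ·φ̇ = r ω cosθ.
L cosφ = √(L² − r² sin²θ) = 0.36223 m.
|ω_rod| = r ω |cosθ| / √(L² − r² sin²θ) = 0.1205·23.44·0.68200/0.36223 = 5.317 rad/s.

5.32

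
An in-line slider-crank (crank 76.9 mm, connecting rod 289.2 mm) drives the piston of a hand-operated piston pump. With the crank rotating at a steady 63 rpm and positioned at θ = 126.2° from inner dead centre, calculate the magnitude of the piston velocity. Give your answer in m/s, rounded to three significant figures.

ω = 2π·63/60 = 6.597 rad/s
For an in-line slider-crank, x = r cosθ + √(L² − r² sin²θ), so v = −rω sinθ·[1 + r cosθ/√(L² − r² sin²θ)].
With r = 0.0769 m, L = 0.2892 m, θ = 126.2°: √(L² − r² sin²θ) = 0.28246 m.
v = −0.0769·6.597·0.80696·[1 + 0.0769·-0.59061/0.28246] = -0.34357 m/s.
|v| = 0.34357 m/s.

0.344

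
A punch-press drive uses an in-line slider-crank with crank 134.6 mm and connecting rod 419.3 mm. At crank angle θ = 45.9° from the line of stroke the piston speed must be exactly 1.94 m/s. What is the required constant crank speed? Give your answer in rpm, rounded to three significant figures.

For an in-line slider-crank, |v_piston| = rω|sinθ|·[1 + r cosθ/√(L² − r² sin²θ)].
With r = 0.1346 m, L = 0.4193 m, θ = 45.9°: the bracketed kinematic factor |dx/dθ| = 0.11885 m.
ω = v/|dx/dθ| = 1.94/0.11885 = 16.323 rad/s.
N = 60ω/(2π) = 155.87 rpm.

156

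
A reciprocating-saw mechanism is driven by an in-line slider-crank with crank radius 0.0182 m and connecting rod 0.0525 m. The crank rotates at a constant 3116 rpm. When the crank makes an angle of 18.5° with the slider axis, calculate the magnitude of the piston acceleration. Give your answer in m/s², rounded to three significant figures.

2380

ω = 2π·3116/60 = 326.3 rad/s
x(θ) = r cosθ + √(L² − r² sin²θ); with ω constant, a = ω²·d²x/dθ².
d²x/dθ² = −r cosθ − r²(cos2θ)/√u − r⁴ sin²2θ/(4u^{3/2}),  u = L² − r² sin²θ = 0.0027229 m².
Substituting r = 0.0182 m, L = 0.0525 m, θ = 18.5°: d²x/dθ² = -0.022399 m.
a = ω²·d²x/dθ² = (326.3)²·(-0.022399) = -2385 m/s²;  |a| = 2385 m/s².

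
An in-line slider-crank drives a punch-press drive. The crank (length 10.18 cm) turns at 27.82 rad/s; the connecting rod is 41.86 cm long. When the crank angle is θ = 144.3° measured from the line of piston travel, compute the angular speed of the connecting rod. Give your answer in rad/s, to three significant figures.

5.55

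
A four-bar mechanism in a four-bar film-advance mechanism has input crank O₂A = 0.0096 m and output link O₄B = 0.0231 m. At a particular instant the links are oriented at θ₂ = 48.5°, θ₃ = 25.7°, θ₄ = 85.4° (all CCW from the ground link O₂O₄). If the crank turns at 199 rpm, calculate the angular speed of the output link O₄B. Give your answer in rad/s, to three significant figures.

ω₂ = 20.84 rad/s (from 199 rpm).
Differentiating the loop-closure r₂e^{iθ₂}+r₃e^{iθ₃}=r₁+r₄e^{iθ₄} gives r₂ω₂e^{iθ₂}+r₃ω₃e^{iθ₃}=r₄ω₄e^{iθ₄}.
Eliminating the other unknown: ω₄ = r₂ω₂ sin(θ₂−θ₃) / [r₄ sin(θ₄−θ₃)].
Numerator sine = +0.38752; denominator sine = +0.86340.
Result = 0.0096·20.84·(+0.38752) / (0.0231·(+0.86340)) = +3.8871 rad/s; magnitude 3.8871 rad/s.

3.89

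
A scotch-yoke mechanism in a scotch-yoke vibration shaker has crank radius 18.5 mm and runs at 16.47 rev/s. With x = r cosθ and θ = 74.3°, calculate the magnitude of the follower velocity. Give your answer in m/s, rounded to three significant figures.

1.84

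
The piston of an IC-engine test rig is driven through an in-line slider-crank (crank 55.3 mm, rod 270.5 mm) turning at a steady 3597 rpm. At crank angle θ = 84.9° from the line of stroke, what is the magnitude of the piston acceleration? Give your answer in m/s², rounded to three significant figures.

ω = 2π·3597/60 = 376.7 rad/s
x(θ) = r cosθ + √(L² − r² sin²θ); with ω constant, a = ω²·d²x/dθ².
d²x/dθ² = −r cosθ − r²(cos2θ)/√u − r⁴ sin²2θ/(4u^{3/2}),  u = L² − r² sin²θ = 0.0701363 m².
Substituting r = 0.0553 m, L = 0.2705 m, θ = 84.9°: d²x/dθ² = +0.006445 m.
a = ω²·d²x/dθ² = (376.7)²·(+0.006445) = +914.45 m/s²;  |a| = 914.45 m/s².

914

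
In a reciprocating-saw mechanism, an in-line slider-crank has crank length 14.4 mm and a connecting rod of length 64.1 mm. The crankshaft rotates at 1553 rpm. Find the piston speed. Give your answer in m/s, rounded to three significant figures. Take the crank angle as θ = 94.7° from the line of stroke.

2.29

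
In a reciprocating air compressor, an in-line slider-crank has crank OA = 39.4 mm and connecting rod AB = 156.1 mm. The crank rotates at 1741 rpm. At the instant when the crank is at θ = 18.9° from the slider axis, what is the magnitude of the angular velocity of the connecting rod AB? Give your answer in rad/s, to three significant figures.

43.7

ω = 182.3 rad/s (converted from 1741 rpm).
The rod makes angle φ with the slider axis where L sinφ = r sinθ; differentiating, L cosφ·φ̇ = r ω cosθ.
L cosφ = √(L² − r² sin²θ) = 0.15558 m.
|ω_rod| = r ω |cosθ| / √(L² − r² sin²θ) = 0.0394·182.3·0.94609/0.15558 = 43.682 rad/s.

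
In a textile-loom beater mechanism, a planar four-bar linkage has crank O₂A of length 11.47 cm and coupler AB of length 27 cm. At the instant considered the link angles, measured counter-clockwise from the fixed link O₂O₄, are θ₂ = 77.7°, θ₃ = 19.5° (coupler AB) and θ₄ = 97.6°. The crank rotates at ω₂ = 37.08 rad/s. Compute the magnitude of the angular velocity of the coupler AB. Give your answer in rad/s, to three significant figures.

5.48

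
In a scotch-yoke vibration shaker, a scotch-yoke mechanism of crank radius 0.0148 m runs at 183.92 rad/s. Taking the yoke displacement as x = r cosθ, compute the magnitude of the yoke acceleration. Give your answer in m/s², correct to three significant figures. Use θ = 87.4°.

ω = 183.9 rad/s
x = r cosθ ⇒ ẍ = −rω² cosθ (ω constant).
|a| = rω²|cosθ| = 0.0148·(183.9)²·|cos 87.4°| = 22.71 m/s².

22.7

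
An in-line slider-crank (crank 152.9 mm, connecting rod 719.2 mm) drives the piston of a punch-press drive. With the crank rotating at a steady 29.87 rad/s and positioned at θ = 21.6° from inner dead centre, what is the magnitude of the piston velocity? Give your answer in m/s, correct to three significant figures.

ω = 29.87 rad/s
For an in-line slider-crank, x = r cosθ + √(L² − r² sin²θ), so v = −rω sinθ·[1 + r cosθ/√(L² − r² sin²θ)].
With r = 0.1529 m, L = 0.7192 m, θ = 21.6°: √(L² − r² sin²θ) = 0.71699 m.
v = −0.1529·29.87·0.36812·[1 + 0.1529·0.92978/0.71699] = -2.0146 m/s.
|v| = 2.0146 m/s.

2.01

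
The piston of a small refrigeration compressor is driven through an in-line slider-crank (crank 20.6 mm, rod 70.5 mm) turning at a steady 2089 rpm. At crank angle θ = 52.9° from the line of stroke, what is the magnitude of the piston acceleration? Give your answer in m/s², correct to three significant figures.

520

ω = 2π·2089/60 = 218.8 rad/s
x(θ) = r cosθ + √(L² − r² sin²θ); with ω constant, a = ω²·d²x/dθ².
d²x/dθ² = −r cosθ − r²(cos2θ)/√u − r⁴ sin²2θ/(4u^{3/2}),  u = L² − r² sin²θ = 0.0047003 m².
Substituting r = 0.0206 m, L = 0.0705 m, θ = 52.9°: d²x/dθ² = -0.01087 m.
a = ω²·d²x/dθ² = (218.8)²·(-0.01087) = -520.2 m/s²;  |a| = 520.2 m/s².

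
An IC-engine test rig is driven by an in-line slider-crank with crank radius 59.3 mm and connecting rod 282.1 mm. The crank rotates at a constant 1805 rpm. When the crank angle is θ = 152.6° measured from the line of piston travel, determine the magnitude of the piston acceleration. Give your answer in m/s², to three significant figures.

ω = 2π·1805/60 = 189 rad/s
x(θ) = r cosθ + √(L² − r² sin²θ); with ω constant, a = ω²·d²x/dθ².
d²x/dθ² = −r cosθ − r²(cos2θ)/√u − r⁴ sin²2θ/(4u^{3/2}),  u = L² − r² sin²θ = 0.0788357 m².
Substituting r = 0.0593 m, L = 0.2821 m, θ = 152.6°: d²x/dθ² = +0.045335 m.
a = ω²·d²x/dθ² = (189)²·(+0.045335) = +1619.7 m/s²;  |a| = 1619.7 m/s².

1620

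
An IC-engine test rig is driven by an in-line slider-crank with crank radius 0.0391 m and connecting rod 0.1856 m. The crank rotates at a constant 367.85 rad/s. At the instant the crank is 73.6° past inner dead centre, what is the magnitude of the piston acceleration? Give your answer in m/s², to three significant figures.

541

ω = 367.9 rad/s
x(θ) = r cosθ + √(L² − r² sin²θ); with ω constant, a = ω²·d²x/dθ².
d²x/dθ² = −r cosθ − r²(cos2θ)/√u − r⁴ sin²2θ/(4u^{3/2}),  u = L² − r² sin²θ = 0.0330404 m².
Substituting r = 0.0391 m, L = 0.1856 m, θ = 73.6°: d²x/dθ² = -0.0039984 m.
a = ω²·d²x/dθ² = (367.9)²·(-0.0039984) = -541.03 m/s²;  |a| = 541.03 m/s².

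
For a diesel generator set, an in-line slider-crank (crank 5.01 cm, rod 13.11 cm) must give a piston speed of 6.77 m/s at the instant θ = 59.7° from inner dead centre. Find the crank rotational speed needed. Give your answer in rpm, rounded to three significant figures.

For an in-line slider-crank, |v_piston| = rω|sinθ|·[1 + r cosθ/√(L² − r² sin²θ)].
With r = 0.0501 m, L = 0.1311 m, θ = 59.7°: the bracketed kinematic factor |dx/dθ| = 0.052091 m.
ω = v/|dx/dθ| = 6.77/0.052091 = 129.97 rad/s.
N = 60ω/(2π) = 1241.1 rpm.

1240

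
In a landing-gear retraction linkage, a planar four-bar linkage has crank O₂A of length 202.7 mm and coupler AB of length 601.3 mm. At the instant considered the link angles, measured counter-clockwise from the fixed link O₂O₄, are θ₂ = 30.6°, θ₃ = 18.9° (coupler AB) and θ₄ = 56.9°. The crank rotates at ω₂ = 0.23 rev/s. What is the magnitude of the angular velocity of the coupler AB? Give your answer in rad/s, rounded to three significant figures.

0.351

ω₂ = 1.445 rad/s (from 0.23 rev/s).
Differentiating the loop-closure r₂e^{iθ₂}+r₃e^{iθ₃}=r₁+r₄e^{iθ₄} gives r₂ω₂e^{iθ₂}+r₃ω₃e^{iθ₃}=r₄ω₄e^{iθ₄}.
Eliminating the other unknown: ω₃ = r₂ω₂ sin(θ₄−θ₂) / [r₃ sin(θ₃−θ₄)].
Numerator sine = +0.44307; denominator sine = -0.61566.
Result = 0.2027·1.445·(+0.44307) / (0.6013·(-0.61566)) = -0.35059 rad/s; magnitude 0.35059 rad/s.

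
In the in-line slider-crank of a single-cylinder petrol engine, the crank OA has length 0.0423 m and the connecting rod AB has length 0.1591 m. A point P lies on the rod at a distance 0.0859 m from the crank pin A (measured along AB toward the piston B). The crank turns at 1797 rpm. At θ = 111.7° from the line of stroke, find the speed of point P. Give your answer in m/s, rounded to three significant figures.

7.12

ω = 188.2 rad/s.  Crank-pin speed |V_A| = rω = 7.9601 m/s, perpendicular to OA.
Rod angle: sinφ = −(r/L) sinθ ⇒ φ = -14.302°; ω_rod = −rω cosθ/√(L²−r²sin²θ) = +19.091 rad/s.
V_P = V_A + ω_rod × AP, with AP = 0.0859 m along the rod.
Components: V_Px = −rω sinθ − a·ω_rod·sinφ = -6.9909 m/s;  V_Py = rω cosθ + a·ω_rod·cosφ = -1.3541 m/s.
|V_P| = √(V_Px² + V_Py²) = 7.1208 m/s.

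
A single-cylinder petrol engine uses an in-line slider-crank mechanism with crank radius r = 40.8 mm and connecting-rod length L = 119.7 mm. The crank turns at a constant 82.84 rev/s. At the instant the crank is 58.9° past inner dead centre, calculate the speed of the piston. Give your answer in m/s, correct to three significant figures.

21.5

ω = 2π·82.8 = 520.5 rad/s
For an in-line slider-crank, x = r cosθ + √(L² − r² sin²θ), so v = −rω sinθ·[1 + r cosθ/√(L² − r² sin²θ)].
With r = 0.0408 m, L = 0.1197 m, θ = 58.9°: √(L² − r² sin²θ) = 0.11449 m.
v = −0.0408·520.5·0.85627·[1 + 0.0408·0.51653/0.11449] = -21.531 m/s.
|v| = 21.531 m/s.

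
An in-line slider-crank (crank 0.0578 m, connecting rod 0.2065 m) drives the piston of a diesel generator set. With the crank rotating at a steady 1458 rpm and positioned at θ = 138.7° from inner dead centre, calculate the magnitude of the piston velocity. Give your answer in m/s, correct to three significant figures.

ω = 2π·1458/60 = 152.7 rad/s
For an in-line slider-crank, x = r cosθ + √(L² − r² sin²θ), so v = −rω sinθ·[1 + r cosθ/√(L² − r² sin²θ)].
With r = 0.0578 m, L = 0.2065 m, θ = 138.7°: √(L² − r² sin²θ) = 0.20295 m.
v = −0.0578·152.7·0.66000·[1 + 0.0578·-0.75126/0.20295] = -4.5783 m/s.
|v| = 4.5783 m/s.

4.58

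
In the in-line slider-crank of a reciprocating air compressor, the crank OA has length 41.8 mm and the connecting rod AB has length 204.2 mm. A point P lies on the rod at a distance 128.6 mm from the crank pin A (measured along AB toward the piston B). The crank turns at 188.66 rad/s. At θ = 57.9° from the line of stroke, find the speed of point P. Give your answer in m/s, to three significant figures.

7.31

ω = 188.7 rad/s.  Crank-pin speed |V_A| = rω = 7.886 m/s, perpendicular to OA.
Rod angle: sinφ = −(r/L) sinθ ⇒ φ = -9.986°; ω_rod = −rω cosθ/√(L²−r²sin²θ) = -20.838 rad/s.
V_P = V_A + ω_rod × AP, with AP = 0.1286 m along the rod.
Components: V_Px = −rω sinθ − a·ω_rod·sinφ = -7.1451 m/s;  V_Py = rω cosθ + a·ω_rod·cosφ = +1.5515 m/s.
|V_P| = √(V_Px² + V_Py²) = 7.3116 m/s.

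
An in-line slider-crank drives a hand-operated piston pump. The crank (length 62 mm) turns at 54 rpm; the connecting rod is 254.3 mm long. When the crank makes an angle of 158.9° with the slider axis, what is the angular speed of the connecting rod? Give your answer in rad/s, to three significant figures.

1.29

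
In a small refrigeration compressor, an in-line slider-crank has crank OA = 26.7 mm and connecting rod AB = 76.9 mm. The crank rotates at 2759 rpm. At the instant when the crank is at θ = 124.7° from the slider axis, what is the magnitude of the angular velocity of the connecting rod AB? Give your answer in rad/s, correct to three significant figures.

ω = 288.9 rad/s (converted from 2759 rpm).
The rod makes angle φ with the slider axis where L sinφ = r sinθ; differentiating, L cosφ·φ̇ = r ω cosθ.
L cosφ = √(L² − r² sin²θ) = 0.0737 m.
|ω_rod| = r ω |cosθ| / √(L² − r² sin²θ) = 0.0267·288.9·0.56928/0.0737 = 59.586 rad/s.

59.6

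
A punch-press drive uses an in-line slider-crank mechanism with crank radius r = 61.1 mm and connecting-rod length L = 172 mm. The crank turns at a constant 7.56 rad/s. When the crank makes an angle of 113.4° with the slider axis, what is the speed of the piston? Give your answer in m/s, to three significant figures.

ω = 7.56 rad/s
For an in-line slider-crank, x = r cosθ + √(L² − r² sin²θ), so v = −rω sinθ·[1 + r cosθ/√(L² − r² sin²θ)].
With r = 0.0611 m, L = 0.172 m, θ = 113.4°: √(L² − r² sin²θ) = 0.1626 m.
v = −0.0611·7.56·0.91775·[1 + 0.0611·-0.39715/0.1626] = -0.36066 m/s.
|v| = 0.36066 m/s.

0.361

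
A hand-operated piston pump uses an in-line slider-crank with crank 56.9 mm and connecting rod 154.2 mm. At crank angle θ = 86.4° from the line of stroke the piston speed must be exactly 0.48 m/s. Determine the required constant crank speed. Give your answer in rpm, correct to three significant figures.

78.8

For an in-line slider-crank, |v_piston| = rω|sinθ|·[1 + r cosθ/√(L² − r² sin²θ)].
With r = 0.0569 m, L = 0.1542 m, θ = 86.4°: the bracketed kinematic factor |dx/dθ| = 0.058203 m.
ω = v/|dx/dθ| = 0.48/0.058203 = 8.247 rad/s.
N = 60ω/(2π) = 78.753 rpm.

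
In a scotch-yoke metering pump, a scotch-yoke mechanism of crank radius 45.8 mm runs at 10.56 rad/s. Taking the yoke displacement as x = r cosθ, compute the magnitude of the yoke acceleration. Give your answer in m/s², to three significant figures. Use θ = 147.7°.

ω = 10.56 rad/s
x = r cosθ ⇒ ẍ = −rω² cosθ (ω constant).
|a| = rω²|cosθ| = 0.0458·(10.56)²·|cos 147.7°| = 4.317 m/s².

4.32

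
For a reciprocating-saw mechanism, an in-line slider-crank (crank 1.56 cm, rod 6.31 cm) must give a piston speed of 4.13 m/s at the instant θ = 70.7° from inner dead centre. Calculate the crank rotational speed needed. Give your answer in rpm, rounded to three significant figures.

For an in-line slider-crank, |v_piston| = rω|sinθ|·[1 + r cosθ/√(L² − r² sin²θ)].
With r = 0.0156 m, L = 0.0631 m, θ = 70.7°: the bracketed kinematic factor |dx/dθ| = 0.015961 m.
ω = v/|dx/dθ| = 4.13/0.015961 = 258.76 rad/s.
N = 60ω/(2π) = 2471 rpm.

2470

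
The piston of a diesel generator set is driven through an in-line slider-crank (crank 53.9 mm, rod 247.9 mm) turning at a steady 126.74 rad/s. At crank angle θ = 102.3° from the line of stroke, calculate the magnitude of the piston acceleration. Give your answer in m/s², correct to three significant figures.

ω = 126.7 rad/s
x(θ) = r cosθ + √(L² − r² sin²θ); with ω constant, a = ω²·d²x/dθ².
d²x/dθ² = −r cosθ − r²(cos2θ)/√u − r⁴ sin²2θ/(4u^{3/2}),  u = L² − r² sin²θ = 0.058681 m².
Substituting r = 0.0539 m, L = 0.2479 m, θ = 102.3°: d²x/dθ² = +0.022361 m.
a = ω²·d²x/dθ² = (126.7)²·(+0.022361) = +359.19 m/s²;  |a| = 359.19 m/s².

359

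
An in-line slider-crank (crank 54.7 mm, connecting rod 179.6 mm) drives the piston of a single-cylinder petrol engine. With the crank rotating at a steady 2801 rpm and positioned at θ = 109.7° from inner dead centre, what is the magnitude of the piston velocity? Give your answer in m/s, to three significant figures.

ω = 2π·2801/60 = 293.3 rad/s
For an in-line slider-crank, x = r cosθ + √(L² − r² sin²θ), so v = −rω sinθ·[1 + r cosθ/√(L² − r² sin²θ)].
With r = 0.0547 m, L = 0.1796 m, θ = 109.7°: √(L² − r² sin²θ) = 0.17206 m.
v = −0.0547·293.3·0.94147·[1 + 0.0547·-0.33710/0.17206] = -13.487 m/s.
|v| = 13.487 m/s.

13.5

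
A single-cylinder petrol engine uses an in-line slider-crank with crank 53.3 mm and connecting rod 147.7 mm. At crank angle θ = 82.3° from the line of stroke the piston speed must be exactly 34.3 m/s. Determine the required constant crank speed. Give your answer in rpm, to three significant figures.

For an in-line slider-crank, |v_piston| = rω|sinθ|·[1 + r cosθ/√(L² − r² sin²θ)].
With r = 0.0533 m, L = 0.1477 m, θ = 82.3°: the bracketed kinematic factor |dx/dθ| = 0.055554 m.
ω = v/|dx/dθ| = 34.3/0.055554 = 617.42 rad/s.
N = 60ω/(2π) = 5895.9 rpm.

5900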